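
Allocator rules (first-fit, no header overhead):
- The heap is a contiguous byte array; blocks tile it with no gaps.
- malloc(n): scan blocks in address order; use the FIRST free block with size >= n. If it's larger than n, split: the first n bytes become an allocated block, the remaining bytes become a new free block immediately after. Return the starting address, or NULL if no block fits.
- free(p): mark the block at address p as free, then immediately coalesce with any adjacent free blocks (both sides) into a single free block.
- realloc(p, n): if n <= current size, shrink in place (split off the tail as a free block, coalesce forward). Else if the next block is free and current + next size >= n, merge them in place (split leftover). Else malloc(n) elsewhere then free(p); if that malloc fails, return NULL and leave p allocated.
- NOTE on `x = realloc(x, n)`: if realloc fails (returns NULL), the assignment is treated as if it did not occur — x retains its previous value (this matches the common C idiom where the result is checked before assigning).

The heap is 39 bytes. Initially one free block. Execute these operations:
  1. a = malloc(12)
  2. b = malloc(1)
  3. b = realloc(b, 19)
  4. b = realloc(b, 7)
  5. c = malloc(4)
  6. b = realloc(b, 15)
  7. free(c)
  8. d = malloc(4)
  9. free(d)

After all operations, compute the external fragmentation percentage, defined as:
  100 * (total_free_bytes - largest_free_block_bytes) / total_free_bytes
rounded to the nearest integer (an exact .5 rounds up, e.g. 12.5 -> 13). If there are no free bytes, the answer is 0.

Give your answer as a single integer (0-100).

Op 1: a = malloc(12) -> a = 0; heap: [0-11 ALLOC][12-38 FREE]
Op 2: b = malloc(1) -> b = 12; heap: [0-11 ALLOC][12-12 ALLOC][13-38 FREE]
Op 3: b = realloc(b, 19) -> b = 12; heap: [0-11 ALLOC][12-30 ALLOC][31-38 FREE]
Op 4: b = realloc(b, 7) -> b = 12; heap: [0-11 ALLOC][12-18 ALLOC][19-38 FREE]
Op 5: c = malloc(4) -> c = 19; heap: [0-11 ALLOC][12-18 ALLOC][19-22 ALLOC][23-38 FREE]
Op 6: b = realloc(b, 15) -> b = 23; heap: [0-11 ALLOC][12-18 FREE][19-22 ALLOC][23-37 ALLOC][38-38 FREE]
Op 7: free(c) -> (freed c); heap: [0-11 ALLOC][12-22 FREE][23-37 ALLOC][38-38 FREE]
Op 8: d = malloc(4) -> d = 12; heap: [0-11 ALLOC][12-15 ALLOC][16-22 FREE][23-37 ALLOC][38-38 FREE]
Op 9: free(d) -> (freed d); heap: [0-11 ALLOC][12-22 FREE][23-37 ALLOC][38-38 FREE]
Free blocks: [11 1] total_free=12 largest=11 -> 100*(12-11)/12 = 100/12 ≈ 8.333 -> rounds to 8

Answer: 8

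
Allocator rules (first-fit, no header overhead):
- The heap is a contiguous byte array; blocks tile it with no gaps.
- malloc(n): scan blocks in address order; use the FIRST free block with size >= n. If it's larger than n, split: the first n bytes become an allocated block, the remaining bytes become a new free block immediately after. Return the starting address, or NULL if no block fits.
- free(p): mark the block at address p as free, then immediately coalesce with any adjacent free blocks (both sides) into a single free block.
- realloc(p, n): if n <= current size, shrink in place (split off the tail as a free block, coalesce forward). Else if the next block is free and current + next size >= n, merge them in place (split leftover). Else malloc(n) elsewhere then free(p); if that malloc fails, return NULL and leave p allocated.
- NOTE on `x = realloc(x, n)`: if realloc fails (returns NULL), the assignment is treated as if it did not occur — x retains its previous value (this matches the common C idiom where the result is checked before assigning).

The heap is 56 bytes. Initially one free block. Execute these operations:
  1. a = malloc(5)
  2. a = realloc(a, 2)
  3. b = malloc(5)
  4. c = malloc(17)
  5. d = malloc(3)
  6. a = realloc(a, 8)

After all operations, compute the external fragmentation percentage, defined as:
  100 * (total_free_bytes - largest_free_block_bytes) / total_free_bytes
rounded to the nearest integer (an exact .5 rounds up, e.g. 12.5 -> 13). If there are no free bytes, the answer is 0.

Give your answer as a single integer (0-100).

Op 1: a = malloc(5) -> a = 0; heap: [0-4 ALLOC][5-55 FREE]
Op 2: a = realloc(a, 2) -> a = 0; heap: [0-1 ALLOC][2-55 FREE]
Op 3: b = malloc(5) -> b = 2; heap: [0-1 ALLOC][2-6 ALLOC][7-55 FREE]
Op 4: c = malloc(17) -> c = 7; heap: [0-1 ALLOC][2-6 ALLOC][7-23 ALLOC][24-55 FREE]
Op 5: d = malloc(3) -> d = 24; heap: [0-1 ALLOC][2-6 ALLOC][7-23 ALLOC][24-26 ALLOC][27-55 FREE]
Op 6: a = realloc(a, 8) -> a = 27; heap: [0-1 FREE][2-6 ALLOC][7-23 ALLOC][24-26 ALLOC][27-34 ALLOC][35-55 FREE]
Free blocks: [2 21] total_free=23 largest=21 -> 100*(23-21)/23 = 200/23 ≈ 8.696 -> rounds to 9

Answer: 9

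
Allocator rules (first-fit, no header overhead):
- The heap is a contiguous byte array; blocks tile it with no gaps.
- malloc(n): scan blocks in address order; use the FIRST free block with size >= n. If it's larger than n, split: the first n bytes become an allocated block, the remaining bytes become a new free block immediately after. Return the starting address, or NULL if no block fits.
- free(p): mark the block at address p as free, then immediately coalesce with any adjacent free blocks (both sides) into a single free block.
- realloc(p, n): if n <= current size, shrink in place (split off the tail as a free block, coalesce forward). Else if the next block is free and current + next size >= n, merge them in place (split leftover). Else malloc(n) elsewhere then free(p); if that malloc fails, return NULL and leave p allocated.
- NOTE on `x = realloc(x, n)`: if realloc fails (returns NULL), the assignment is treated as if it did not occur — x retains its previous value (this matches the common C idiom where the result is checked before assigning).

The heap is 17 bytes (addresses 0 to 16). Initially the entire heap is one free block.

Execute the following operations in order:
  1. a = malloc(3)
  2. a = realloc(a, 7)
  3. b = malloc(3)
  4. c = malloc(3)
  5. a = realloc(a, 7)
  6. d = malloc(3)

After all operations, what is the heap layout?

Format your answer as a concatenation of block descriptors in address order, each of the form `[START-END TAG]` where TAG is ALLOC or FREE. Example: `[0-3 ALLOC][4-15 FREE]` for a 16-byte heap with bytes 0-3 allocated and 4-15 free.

Op 1: a = malloc(3) -> a = 0; heap: [0-2 ALLOC][3-16 FREE]
Op 2: a = realloc(a, 7) -> a = 0; heap: [0-6 ALLOC][7-16 FREE]
Op 3: b = malloc(3) -> b = 7; heap: [0-6 ALLOC][7-9 ALLOC][10-16 FREE]
Op 4: c = malloc(3) -> c = 10; heap: [0-6 ALLOC][7-9 ALLOC][10-12 ALLOC][13-16 FREE]
Op 5: a = realloc(a, 7) -> a = 0; heap: [0-6 ALLOC][7-9 ALLOC][10-12 ALLOC][13-16 FREE]
Op 6: d = malloc(3) -> d = 13; heap: [0-6 ALLOC][7-9 ALLOC][10-12 ALLOC][13-15 ALLOC][16-16 FREE]

Answer: [0-6 ALLOC][7-9 ALLOC][10-12 ALLOC][13-15 ALLOC][16-16 FREE]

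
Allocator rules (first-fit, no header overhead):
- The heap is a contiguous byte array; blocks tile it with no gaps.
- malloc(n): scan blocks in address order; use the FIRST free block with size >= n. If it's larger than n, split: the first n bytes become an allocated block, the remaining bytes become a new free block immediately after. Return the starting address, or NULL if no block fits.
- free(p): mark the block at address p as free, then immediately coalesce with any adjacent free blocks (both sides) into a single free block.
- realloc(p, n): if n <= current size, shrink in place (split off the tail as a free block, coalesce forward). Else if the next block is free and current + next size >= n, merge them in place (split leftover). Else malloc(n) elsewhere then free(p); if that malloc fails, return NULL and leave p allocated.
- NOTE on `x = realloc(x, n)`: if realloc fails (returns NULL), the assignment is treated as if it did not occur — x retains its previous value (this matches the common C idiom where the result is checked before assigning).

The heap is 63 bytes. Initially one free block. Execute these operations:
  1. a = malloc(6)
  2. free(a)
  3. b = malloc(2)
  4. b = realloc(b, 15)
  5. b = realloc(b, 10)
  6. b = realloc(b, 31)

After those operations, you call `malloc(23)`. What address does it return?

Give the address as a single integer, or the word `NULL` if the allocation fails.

Op 1: a = malloc(6) -> a = 0; heap: [0-5 ALLOC][6-62 FREE]
Op 2: free(a) -> (freed a); heap: [0-62 FREE]
Op 3: b = malloc(2) -> b = 0; heap: [0-1 ALLOC][2-62 FREE]
Op 4: b = realloc(b, 15) -> b = 0; heap: [0-14 ALLOC][15-62 FREE]
Op 5: b = realloc(b, 10) -> b = 0; heap: [0-9 ALLOC][10-62 FREE]
Op 6: b = realloc(b, 31) -> b = 0; heap: [0-30 ALLOC][31-62 FREE]
malloc(23): first-fit scan over [0-30 ALLOC][31-62 FREE] -> 31

Answer: 31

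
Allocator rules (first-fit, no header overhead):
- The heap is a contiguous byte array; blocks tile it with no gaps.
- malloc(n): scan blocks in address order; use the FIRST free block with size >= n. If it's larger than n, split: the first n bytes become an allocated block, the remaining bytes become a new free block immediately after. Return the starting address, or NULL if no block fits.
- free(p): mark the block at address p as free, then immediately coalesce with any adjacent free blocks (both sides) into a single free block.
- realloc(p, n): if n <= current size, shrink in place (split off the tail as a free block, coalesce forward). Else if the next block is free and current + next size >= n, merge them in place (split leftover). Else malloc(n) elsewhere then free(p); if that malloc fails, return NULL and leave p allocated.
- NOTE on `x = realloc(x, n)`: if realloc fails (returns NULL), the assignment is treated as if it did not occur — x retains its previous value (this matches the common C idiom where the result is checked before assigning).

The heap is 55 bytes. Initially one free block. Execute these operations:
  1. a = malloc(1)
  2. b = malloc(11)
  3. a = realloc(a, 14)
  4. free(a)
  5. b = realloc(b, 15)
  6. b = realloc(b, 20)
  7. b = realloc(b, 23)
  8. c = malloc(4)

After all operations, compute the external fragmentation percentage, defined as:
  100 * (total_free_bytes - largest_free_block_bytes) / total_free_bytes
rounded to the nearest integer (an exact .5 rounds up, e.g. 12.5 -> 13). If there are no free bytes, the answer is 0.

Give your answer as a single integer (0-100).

Answer: 4

Derivation:
Op 1: a = malloc(1) -> a = 0; heap: [0-0 ALLOC][1-54 FREE]
Op 2: b = malloc(11) -> b = 1; heap: [0-0 ALLOC][1-11 ALLOC][12-54 FREE]
Op 3: a = realloc(a, 14) -> a = 12; heap: [0-0 FREE][1-11 ALLOC][12-25 ALLOC][26-54 FREE]
Op 4: free(a) -> (freed a); heap: [0-0 FREE][1-11 ALLOC][12-54 FREE]
Op 5: b = realloc(b, 15) -> b = 1; heap: [0-0 FREE][1-15 ALLOC][16-54 FREE]
Op 6: b = realloc(b, 20) -> b = 1; heap: [0-0 FREE][1-20 ALLOC][21-54 FREE]
Op 7: b = realloc(b, 23) -> b = 1; heap: [0-0 FREE][1-23 ALLOC][24-54 FREE]
Op 8: c = malloc(4) -> c = 24; heap: [0-0 FREE][1-23 ALLOC][24-27 ALLOC][28-54 FREE]
Free blocks: [1 27] total_free=28 largest=27 -> 100*(28-27)/28 = 100/28 ≈ 3.571 -> rounds to 4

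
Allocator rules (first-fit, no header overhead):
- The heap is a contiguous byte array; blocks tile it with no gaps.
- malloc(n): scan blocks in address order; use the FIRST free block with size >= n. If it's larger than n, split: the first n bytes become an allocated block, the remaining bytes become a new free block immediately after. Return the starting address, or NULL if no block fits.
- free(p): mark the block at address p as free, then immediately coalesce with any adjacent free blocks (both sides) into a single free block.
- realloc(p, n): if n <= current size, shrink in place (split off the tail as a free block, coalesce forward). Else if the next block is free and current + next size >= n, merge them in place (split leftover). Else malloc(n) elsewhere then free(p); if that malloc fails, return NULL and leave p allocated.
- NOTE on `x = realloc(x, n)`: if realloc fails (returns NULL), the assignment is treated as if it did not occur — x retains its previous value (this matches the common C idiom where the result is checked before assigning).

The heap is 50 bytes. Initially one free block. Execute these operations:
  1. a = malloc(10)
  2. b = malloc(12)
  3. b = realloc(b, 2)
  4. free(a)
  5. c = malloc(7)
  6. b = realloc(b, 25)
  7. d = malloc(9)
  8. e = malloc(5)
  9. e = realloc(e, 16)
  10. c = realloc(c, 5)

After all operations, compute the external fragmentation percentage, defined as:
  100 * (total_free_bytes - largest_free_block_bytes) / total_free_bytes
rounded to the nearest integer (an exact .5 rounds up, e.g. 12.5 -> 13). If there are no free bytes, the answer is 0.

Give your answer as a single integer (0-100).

Op 1: a = malloc(10) -> a = 0; heap: [0-9 ALLOC][10-49 FREE]
Op 2: b = malloc(12) -> b = 10; heap: [0-9 ALLOC][10-21 ALLOC][22-49 FREE]
Op 3: b = realloc(b, 2) -> b = 10; heap: [0-9 ALLOC][10-11 ALLOC][12-49 FREE]
Op 4: free(a) -> (freed a); heap: [0-9 FREE][10-11 ALLOC][12-49 FREE]
Op 5: c = malloc(7) -> c = 0; heap: [0-6 ALLOC][7-9 FREE][10-11 ALLOC][12-49 FREE]
Op 6: b = realloc(b, 25) -> b = 10; heap: [0-6 ALLOC][7-9 FREE][10-34 ALLOC][35-49 FREE]
Op 7: d = malloc(9) -> d = 35; heap: [0-6 ALLOC][7-9 FREE][10-34 ALLOC][35-43 ALLOC][44-49 FREE]
Op 8: e = malloc(5) -> e = 44; heap: [0-6 ALLOC][7-9 FREE][10-34 ALLOC][35-43 ALLOC][44-48 ALLOC][49-49 FREE]
Op 9: e = realloc(e, 16) -> NULL (e unchanged); heap: [0-6 ALLOC][7-9 FREE][10-34 ALLOC][35-43 ALLOC][44-48 ALLOC][49-49 FREE]
Op 10: c = realloc(c, 5) -> c = 0; heap: [0-4 ALLOC][5-9 FREE][10-34 ALLOC][35-43 ALLOC][44-48 ALLOC][49-49 FREE]
Free blocks: [5 1] total_free=6 largest=5 -> 100*(6-5)/6 = 100/6 ≈ 16.667 -> rounds to 17

Answer: 17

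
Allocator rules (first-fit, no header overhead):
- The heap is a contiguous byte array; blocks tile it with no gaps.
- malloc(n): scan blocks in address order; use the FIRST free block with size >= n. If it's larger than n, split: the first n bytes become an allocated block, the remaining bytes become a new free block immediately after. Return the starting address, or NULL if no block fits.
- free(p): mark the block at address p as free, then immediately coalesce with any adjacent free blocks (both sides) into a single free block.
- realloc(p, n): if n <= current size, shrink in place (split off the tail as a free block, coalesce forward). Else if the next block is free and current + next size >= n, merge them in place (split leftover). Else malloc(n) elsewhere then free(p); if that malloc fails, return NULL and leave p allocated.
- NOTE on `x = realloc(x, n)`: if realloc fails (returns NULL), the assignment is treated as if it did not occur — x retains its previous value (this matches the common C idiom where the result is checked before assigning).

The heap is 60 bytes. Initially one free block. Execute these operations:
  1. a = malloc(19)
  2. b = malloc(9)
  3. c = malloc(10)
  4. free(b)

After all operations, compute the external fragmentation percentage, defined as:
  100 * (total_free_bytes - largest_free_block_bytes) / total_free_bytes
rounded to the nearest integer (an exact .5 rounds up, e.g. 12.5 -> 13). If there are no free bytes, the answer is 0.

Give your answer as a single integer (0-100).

Answer: 29

Derivation:
Op 1: a = malloc(19) -> a = 0; heap: [0-18 ALLOC][19-59 FREE]
Op 2: b = malloc(9) -> b = 19; heap: [0-18 ALLOC][19-27 ALLOC][28-59 FREE]
Op 3: c = malloc(10) -> c = 28; heap: [0-18 ALLOC][19-27 ALLOC][28-37 ALLOC][38-59 FREE]
Op 4: free(b) -> (freed b); heap: [0-18 ALLOC][19-27 FREE][28-37 ALLOC][38-59 FREE]
Free blocks: [9 22] total_free=31 largest=22 -> 100*(31-22)/31 = 900/31 ≈ 29.032 -> rounds to 29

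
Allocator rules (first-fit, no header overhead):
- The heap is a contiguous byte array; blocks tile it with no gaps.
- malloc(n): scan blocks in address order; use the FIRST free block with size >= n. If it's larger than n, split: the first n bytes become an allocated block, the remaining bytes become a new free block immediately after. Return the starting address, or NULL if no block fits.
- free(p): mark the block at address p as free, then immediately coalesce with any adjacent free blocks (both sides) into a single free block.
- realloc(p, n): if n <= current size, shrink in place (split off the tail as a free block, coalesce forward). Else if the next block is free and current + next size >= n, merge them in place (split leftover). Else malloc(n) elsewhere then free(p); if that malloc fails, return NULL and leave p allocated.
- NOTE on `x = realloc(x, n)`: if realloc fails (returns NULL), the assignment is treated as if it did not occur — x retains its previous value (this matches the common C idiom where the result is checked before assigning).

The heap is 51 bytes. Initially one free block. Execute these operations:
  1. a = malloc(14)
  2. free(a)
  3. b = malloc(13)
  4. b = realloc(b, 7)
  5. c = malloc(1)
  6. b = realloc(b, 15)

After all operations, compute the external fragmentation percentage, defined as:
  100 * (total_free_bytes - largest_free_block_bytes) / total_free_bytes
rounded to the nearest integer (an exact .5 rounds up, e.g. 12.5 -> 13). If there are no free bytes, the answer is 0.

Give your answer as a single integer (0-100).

Op 1: a = malloc(14) -> a = 0; heap: [0-13 ALLOC][14-50 FREE]
Op 2: free(a) -> (freed a); heap: [0-50 FREE]
Op 3: b = malloc(13) -> b = 0; heap: [0-12 ALLOC][13-50 FREE]
Op 4: b = realloc(b, 7) -> b = 0; heap: [0-6 ALLOC][7-50 FREE]
Op 5: c = malloc(1) -> c = 7; heap: [0-6 ALLOC][7-7 ALLOC][8-50 FREE]
Op 6: b = realloc(b, 15) -> b = 8; heap: [0-6 FREE][7-7 ALLOC][8-22 ALLOC][23-50 FREE]
Free blocks: [7 28] total_free=35 largest=28 -> 100*(35-28)/35 = 700/35 = 20

Answer: 20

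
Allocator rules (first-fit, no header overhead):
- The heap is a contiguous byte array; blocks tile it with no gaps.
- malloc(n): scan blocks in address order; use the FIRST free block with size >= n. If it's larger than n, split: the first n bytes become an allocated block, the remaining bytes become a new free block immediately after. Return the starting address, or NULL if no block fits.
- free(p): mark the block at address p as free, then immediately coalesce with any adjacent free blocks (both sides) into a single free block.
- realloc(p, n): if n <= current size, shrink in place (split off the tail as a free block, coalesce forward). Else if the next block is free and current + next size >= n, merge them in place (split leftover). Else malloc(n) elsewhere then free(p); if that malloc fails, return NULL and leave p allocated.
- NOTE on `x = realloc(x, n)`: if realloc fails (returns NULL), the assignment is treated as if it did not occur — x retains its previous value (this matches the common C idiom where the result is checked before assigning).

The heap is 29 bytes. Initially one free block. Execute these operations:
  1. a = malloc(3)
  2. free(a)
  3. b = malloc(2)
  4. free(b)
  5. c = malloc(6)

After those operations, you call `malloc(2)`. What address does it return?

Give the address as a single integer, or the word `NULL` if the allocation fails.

Op 1: a = malloc(3) -> a = 0; heap: [0-2 ALLOC][3-28 FREE]
Op 2: free(a) -> (freed a); heap: [0-28 FREE]
Op 3: b = malloc(2) -> b = 0; heap: [0-1 ALLOC][2-28 FREE]
Op 4: free(b) -> (freed b); heap: [0-28 FREE]
Op 5: c = malloc(6) -> c = 0; heap: [0-5 ALLOC][6-28 FREE]
malloc(2): first-fit scan over [0-5 ALLOC][6-28 FREE] -> 6

Answer: 6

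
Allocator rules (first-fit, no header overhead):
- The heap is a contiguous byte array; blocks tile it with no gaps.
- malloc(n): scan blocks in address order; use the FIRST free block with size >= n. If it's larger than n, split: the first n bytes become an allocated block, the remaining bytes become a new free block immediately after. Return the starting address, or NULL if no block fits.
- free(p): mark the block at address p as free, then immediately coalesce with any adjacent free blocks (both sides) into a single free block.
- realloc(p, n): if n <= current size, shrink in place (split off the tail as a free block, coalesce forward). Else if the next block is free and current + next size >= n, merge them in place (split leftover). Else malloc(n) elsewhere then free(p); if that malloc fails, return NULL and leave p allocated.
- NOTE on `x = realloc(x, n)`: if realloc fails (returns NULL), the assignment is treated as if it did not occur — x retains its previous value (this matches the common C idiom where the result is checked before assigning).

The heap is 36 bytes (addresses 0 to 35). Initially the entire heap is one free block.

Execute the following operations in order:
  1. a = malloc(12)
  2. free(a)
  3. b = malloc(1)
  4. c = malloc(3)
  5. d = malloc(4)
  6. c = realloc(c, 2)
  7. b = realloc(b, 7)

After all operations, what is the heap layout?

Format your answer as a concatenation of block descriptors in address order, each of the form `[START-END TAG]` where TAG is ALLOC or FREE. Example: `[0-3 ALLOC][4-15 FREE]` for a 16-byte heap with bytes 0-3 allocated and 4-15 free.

Answer: [0-0 FREE][1-2 ALLOC][3-3 FREE][4-7 ALLOC][8-14 ALLOC][15-35 FREE]

Derivation:
Op 1: a = malloc(12) -> a = 0; heap: [0-11 ALLOC][12-35 FREE]
Op 2: free(a) -> (freed a); heap: [0-35 FREE]
Op 3: b = malloc(1) -> b = 0; heap: [0-0 ALLOC][1-35 FREE]
Op 4: c = malloc(3) -> c = 1; heap: [0-0 ALLOC][1-3 ALLOC][4-35 FREE]
Op 5: d = malloc(4) -> d = 4; heap: [0-0 ALLOC][1-3 ALLOC][4-7 ALLOC][8-35 FREE]
Op 6: c = realloc(c, 2) -> c = 1; heap: [0-0 ALLOC][1-2 ALLOC][3-3 FREE][4-7 ALLOC][8-35 FREE]
Op 7: b = realloc(b, 7) -> b = 8; heap: [0-0 FREE][1-2 ALLOC][3-3 FREE][4-7 ALLOC][8-14 ALLOC][15-35 FREE]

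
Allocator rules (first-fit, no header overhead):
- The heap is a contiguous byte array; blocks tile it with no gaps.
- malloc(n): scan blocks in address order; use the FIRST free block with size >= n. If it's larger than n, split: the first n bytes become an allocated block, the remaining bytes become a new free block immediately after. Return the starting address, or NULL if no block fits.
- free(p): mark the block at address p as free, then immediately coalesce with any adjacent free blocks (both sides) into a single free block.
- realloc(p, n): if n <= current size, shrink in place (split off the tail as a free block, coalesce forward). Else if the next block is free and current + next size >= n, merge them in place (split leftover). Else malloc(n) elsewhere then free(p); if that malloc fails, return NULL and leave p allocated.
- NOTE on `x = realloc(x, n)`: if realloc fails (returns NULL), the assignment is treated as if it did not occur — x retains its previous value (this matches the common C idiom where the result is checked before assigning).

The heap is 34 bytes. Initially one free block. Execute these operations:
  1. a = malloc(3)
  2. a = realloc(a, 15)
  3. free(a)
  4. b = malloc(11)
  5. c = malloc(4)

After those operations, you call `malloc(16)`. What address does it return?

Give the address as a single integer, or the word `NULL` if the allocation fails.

Op 1: a = malloc(3) -> a = 0; heap: [0-2 ALLOC][3-33 FREE]
Op 2: a = realloc(a, 15) -> a = 0; heap: [0-14 ALLOC][15-33 FREE]
Op 3: free(a) -> (freed a); heap: [0-33 FREE]
Op 4: b = malloc(11) -> b = 0; heap: [0-10 ALLOC][11-33 FREE]
Op 5: c = malloc(4) -> c = 11; heap: [0-10 ALLOC][11-14 ALLOC][15-33 FREE]
malloc(16): first-fit scan over [0-10 ALLOC][11-14 ALLOC][15-33 FREE] -> 15

Answer: 15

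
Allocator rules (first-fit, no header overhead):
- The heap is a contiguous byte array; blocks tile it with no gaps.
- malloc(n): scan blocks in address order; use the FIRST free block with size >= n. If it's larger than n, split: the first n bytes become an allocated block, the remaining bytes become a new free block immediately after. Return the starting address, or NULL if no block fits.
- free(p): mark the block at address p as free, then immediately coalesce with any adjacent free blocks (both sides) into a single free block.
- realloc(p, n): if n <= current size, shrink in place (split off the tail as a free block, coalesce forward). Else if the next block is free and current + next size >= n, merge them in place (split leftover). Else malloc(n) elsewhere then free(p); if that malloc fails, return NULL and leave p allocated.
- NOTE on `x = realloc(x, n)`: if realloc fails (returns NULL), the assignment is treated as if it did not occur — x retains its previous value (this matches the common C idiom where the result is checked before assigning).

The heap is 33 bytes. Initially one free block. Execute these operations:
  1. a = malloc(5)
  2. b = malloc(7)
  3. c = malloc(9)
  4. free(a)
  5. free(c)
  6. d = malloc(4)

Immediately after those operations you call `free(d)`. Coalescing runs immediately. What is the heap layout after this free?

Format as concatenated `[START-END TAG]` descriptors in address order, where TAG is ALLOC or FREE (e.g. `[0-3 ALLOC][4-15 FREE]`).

Op 1: a = malloc(5) -> a = 0; heap: [0-4 ALLOC][5-32 FREE]
Op 2: b = malloc(7) -> b = 5; heap: [0-4 ALLOC][5-11 ALLOC][12-32 FREE]
Op 3: c = malloc(9) -> c = 12; heap: [0-4 ALLOC][5-11 ALLOC][12-20 ALLOC][21-32 FREE]
Op 4: free(a) -> (freed a); heap: [0-4 FREE][5-11 ALLOC][12-20 ALLOC][21-32 FREE]
Op 5: free(c) -> (freed c); heap: [0-4 FREE][5-11 ALLOC][12-32 FREE]
Op 6: d = malloc(4) -> d = 0; heap: [0-3 ALLOC][4-4 FREE][5-11 ALLOC][12-32 FREE]
free(d): d = 0 -> block [0-3 ALLOC]; mark free, coalesce with adjacent free neighbors -> [0-4 FREE][5-11 ALLOC][12-32 FREE]

Answer: [0-4 FREE][5-11 ALLOC][12-32 FREE]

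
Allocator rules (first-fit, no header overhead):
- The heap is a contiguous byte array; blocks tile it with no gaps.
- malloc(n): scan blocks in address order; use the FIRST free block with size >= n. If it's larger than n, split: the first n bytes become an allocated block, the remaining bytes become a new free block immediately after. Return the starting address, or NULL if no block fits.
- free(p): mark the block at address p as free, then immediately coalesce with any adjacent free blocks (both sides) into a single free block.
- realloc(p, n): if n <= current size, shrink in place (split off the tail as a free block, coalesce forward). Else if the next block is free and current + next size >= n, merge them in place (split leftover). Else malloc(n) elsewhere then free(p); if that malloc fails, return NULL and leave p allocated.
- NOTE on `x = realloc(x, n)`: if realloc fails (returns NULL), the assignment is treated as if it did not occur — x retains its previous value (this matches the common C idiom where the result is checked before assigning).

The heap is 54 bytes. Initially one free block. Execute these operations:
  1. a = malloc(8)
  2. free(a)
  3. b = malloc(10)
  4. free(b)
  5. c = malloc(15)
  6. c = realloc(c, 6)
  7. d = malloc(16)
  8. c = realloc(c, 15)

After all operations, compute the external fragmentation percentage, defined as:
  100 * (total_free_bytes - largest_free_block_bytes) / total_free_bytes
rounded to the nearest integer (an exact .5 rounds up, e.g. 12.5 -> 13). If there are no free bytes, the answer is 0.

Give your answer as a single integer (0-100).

Op 1: a = malloc(8) -> a = 0; heap: [0-7 ALLOC][8-53 FREE]
Op 2: free(a) -> (freed a); heap: [0-53 FREE]
Op 3: b = malloc(10) -> b = 0; heap: [0-9 ALLOC][10-53 FREE]
Op 4: free(b) -> (freed b); heap: [0-53 FREE]
Op 5: c = malloc(15) -> c = 0; heap: [0-14 ALLOC][15-53 FREE]
Op 6: c = realloc(c, 6) -> c = 0; heap: [0-5 ALLOC][6-53 FREE]
Op 7: d = malloc(16) -> d = 6; heap: [0-5 ALLOC][6-21 ALLOC][22-53 FREE]
Op 8: c = realloc(c, 15) -> c = 22; heap: [0-5 FREE][6-21 ALLOC][22-36 ALLOC][37-53 FREE]
Free blocks: [6 17] total_free=23 largest=17 -> 100*(23-17)/23 = 600/23 ≈ 26.087 -> rounds to 26

Answer: 26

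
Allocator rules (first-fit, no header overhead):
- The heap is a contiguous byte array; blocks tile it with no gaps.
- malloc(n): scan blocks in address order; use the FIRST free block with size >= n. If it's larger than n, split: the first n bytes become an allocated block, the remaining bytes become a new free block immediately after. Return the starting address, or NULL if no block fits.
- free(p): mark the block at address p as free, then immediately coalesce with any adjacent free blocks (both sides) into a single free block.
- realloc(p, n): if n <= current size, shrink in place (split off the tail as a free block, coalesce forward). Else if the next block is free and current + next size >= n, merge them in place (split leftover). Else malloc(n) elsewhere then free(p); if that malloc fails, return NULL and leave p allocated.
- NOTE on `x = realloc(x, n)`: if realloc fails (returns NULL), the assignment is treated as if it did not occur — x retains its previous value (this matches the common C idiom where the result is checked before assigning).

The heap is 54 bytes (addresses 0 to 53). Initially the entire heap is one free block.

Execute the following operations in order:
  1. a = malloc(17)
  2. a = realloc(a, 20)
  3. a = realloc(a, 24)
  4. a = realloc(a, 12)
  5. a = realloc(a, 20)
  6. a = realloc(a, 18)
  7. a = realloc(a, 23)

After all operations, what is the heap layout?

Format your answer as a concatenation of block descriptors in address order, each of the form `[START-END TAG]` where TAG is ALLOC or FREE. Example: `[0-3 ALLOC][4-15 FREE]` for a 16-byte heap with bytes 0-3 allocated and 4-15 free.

Op 1: a = malloc(17) -> a = 0; heap: [0-16 ALLOC][17-53 FREE]
Op 2: a = realloc(a, 20) -> a = 0; heap: [0-19 ALLOC][20-53 FREE]
Op 3: a = realloc(a, 24) -> a = 0; heap: [0-23 ALLOC][24-53 FREE]
Op 4: a = realloc(a, 12) -> a = 0; heap: [0-11 ALLOC][12-53 FREE]
Op 5: a = realloc(a, 20) -> a = 0; heap: [0-19 ALLOC][20-53 FREE]
Op 6: a = realloc(a, 18) -> a = 0; heap: [0-17 ALLOC][18-53 FREE]
Op 7: a = realloc(a, 23) -> a = 0; heap: [0-22 ALLOC][23-53 FREE]

Answer: [0-22 ALLOC][23-53 FREE]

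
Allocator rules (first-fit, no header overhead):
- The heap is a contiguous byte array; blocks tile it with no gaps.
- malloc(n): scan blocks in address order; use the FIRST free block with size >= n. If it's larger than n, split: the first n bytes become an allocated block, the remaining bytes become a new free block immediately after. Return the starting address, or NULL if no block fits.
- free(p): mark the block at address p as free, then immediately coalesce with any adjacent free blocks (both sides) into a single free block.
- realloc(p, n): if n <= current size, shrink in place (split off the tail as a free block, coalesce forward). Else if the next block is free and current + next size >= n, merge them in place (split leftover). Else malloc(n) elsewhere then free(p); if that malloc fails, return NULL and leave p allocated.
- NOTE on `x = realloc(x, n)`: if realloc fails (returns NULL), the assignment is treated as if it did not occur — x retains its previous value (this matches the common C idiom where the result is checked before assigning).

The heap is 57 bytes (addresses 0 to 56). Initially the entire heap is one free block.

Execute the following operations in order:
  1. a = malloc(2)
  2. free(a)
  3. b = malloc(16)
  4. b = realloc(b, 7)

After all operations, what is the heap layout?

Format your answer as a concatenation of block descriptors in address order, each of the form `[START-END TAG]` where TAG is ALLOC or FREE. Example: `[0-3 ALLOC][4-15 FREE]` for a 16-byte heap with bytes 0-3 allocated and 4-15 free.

Op 1: a = malloc(2) -> a = 0; heap: [0-1 ALLOC][2-56 FREE]
Op 2: free(a) -> (freed a); heap: [0-56 FREE]
Op 3: b = malloc(16) -> b = 0; heap: [0-15 ALLOC][16-56 FREE]
Op 4: b = realloc(b, 7) -> b = 0; heap: [0-6 ALLOC][7-56 FREE]

Answer: [0-6 ALLOC][7-56 FREE]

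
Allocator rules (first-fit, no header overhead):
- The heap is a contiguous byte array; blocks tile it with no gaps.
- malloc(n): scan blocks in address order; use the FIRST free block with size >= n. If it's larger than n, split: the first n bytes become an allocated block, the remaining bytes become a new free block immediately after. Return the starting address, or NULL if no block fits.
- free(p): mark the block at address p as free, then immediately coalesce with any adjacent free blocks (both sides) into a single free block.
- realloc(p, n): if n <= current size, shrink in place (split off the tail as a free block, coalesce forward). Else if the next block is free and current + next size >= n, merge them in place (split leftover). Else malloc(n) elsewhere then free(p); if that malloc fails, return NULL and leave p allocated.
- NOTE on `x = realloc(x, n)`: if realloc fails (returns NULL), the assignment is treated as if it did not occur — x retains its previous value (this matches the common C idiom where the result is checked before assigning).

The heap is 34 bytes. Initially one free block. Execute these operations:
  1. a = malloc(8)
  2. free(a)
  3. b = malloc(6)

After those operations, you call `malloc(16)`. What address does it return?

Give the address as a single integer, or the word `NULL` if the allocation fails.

Op 1: a = malloc(8) -> a = 0; heap: [0-7 ALLOC][8-33 FREE]
Op 2: free(a) -> (freed a); heap: [0-33 FREE]
Op 3: b = malloc(6) -> b = 0; heap: [0-5 ALLOC][6-33 FREE]
malloc(16): first-fit scan over [0-5 ALLOC][6-33 FREE] -> 6

Answer: 6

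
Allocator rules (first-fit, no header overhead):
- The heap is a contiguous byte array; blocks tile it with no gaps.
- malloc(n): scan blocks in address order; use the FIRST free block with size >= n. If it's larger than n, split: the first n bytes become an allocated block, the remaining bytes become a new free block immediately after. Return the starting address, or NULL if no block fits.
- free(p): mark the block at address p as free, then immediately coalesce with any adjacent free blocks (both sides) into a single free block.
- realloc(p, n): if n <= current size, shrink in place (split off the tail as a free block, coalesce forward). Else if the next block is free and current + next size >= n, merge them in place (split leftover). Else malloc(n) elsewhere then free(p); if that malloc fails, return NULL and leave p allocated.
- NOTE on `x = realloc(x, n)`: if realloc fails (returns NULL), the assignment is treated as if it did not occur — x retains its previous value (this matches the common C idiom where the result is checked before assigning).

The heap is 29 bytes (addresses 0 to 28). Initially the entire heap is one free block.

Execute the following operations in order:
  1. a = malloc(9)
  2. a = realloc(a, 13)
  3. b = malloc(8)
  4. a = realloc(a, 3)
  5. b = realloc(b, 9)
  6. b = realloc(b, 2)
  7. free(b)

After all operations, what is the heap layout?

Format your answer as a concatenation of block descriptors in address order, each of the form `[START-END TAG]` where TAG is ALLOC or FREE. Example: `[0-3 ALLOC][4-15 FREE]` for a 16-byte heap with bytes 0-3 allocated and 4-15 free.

Op 1: a = malloc(9) -> a = 0; heap: [0-8 ALLOC][9-28 FREE]
Op 2: a = realloc(a, 13) -> a = 0; heap: [0-12 ALLOC][13-28 FREE]
Op 3: b = malloc(8) -> b = 13; heap: [0-12 ALLOC][13-20 ALLOC][21-28 FREE]
Op 4: a = realloc(a, 3) -> a = 0; heap: [0-2 ALLOC][3-12 FREE][13-20 ALLOC][21-28 FREE]
Op 5: b = realloc(b, 9) -> b = 13; heap: [0-2 ALLOC][3-12 FREE][13-21 ALLOC][22-28 FREE]
Op 6: b = realloc(b, 2) -> b = 13; heap: [0-2 ALLOC][3-12 FREE][13-14 ALLOC][15-28 FREE]
Op 7: free(b) -> (freed b); heap: [0-2 ALLOC][3-28 FREE]

Answer: [0-2 ALLOC][3-28 FREE]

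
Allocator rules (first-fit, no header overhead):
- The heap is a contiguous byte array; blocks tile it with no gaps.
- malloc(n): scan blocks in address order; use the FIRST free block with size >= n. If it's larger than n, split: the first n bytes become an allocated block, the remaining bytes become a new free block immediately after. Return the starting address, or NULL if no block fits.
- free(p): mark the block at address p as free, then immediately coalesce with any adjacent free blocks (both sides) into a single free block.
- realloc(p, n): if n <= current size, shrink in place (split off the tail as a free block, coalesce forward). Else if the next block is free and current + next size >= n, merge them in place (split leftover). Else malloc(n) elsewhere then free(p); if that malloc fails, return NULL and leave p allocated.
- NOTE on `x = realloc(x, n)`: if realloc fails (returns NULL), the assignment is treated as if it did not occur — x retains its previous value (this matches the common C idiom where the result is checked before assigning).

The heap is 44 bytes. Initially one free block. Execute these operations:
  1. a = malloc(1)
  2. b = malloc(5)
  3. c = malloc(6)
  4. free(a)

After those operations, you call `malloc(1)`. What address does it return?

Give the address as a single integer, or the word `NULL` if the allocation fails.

Op 1: a = malloc(1) -> a = 0; heap: [0-0 ALLOC][1-43 FREE]
Op 2: b = malloc(5) -> b = 1; heap: [0-0 ALLOC][1-5 ALLOC][6-43 FREE]
Op 3: c = malloc(6) -> c = 6; heap: [0-0 ALLOC][1-5 ALLOC][6-11 ALLOC][12-43 FREE]
Op 4: free(a) -> (freed a); heap: [0-0 FREE][1-5 ALLOC][6-11 ALLOC][12-43 FREE]
malloc(1): first-fit scan over [0-0 FREE][1-5 ALLOC][6-11 ALLOC][12-43 FREE] -> 0

Answer: 0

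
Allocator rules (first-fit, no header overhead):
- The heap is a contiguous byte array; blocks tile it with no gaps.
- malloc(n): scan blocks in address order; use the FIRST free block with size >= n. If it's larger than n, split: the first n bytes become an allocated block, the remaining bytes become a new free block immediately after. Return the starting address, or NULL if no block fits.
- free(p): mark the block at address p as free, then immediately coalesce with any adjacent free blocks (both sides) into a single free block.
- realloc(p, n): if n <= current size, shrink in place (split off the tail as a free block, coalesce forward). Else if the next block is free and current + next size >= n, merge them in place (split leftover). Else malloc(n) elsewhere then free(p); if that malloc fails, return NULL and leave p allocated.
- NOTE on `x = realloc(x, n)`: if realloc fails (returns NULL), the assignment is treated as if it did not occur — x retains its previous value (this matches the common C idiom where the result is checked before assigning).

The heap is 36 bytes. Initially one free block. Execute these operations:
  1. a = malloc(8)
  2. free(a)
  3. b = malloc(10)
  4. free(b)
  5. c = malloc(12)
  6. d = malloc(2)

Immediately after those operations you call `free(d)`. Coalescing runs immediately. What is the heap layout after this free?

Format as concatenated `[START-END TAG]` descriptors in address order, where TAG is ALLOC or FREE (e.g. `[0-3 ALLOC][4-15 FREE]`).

Answer: [0-11 ALLOC][12-35 FREE]

Derivation:
Op 1: a = malloc(8) -> a = 0; heap: [0-7 ALLOC][8-35 FREE]
Op 2: free(a) -> (freed a); heap: [0-35 FREE]
Op 3: b = malloc(10) -> b = 0; heap: [0-9 ALLOC][10-35 FREE]
Op 4: free(b) -> (freed b); heap: [0-35 FREE]
Op 5: c = malloc(12) -> c = 0; heap: [0-11 ALLOC][12-35 FREE]
Op 6: d = malloc(2) -> d = 12; heap: [0-11 ALLOC][12-13 ALLOC][14-35 FREE]
free(d): d = 12 -> block [12-13 ALLOC]; mark free, coalesce with adjacent free neighbors -> [0-11 ALLOC][12-35 FREE]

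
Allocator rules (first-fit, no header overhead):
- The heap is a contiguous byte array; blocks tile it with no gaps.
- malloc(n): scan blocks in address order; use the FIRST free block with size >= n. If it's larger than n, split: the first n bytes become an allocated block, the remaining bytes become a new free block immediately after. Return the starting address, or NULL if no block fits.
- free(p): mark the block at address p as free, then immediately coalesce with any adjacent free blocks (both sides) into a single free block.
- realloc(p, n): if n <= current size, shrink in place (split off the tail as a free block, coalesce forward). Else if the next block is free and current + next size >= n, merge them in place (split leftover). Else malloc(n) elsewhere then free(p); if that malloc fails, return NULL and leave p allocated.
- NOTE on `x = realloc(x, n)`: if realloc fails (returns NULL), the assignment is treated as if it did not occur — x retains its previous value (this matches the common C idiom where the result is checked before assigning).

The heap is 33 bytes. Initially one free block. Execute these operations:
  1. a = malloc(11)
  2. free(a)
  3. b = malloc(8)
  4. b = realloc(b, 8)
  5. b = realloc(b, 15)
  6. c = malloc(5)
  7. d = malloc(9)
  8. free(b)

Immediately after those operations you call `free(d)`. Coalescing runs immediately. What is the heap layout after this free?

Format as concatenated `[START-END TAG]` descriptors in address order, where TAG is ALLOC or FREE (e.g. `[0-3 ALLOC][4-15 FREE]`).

Op 1: a = malloc(11) -> a = 0; heap: [0-10 ALLOC][11-32 FREE]
Op 2: free(a) -> (freed a); heap: [0-32 FREE]
Op 3: b = malloc(8) -> b = 0; heap: [0-7 ALLOC][8-32 FREE]
Op 4: b = realloc(b, 8) -> b = 0; heap: [0-7 ALLOC][8-32 FREE]
Op 5: b = realloc(b, 15) -> b = 0; heap: [0-14 ALLOC][15-32 FREE]
Op 6: c = malloc(5) -> c = 15; heap: [0-14 ALLOC][15-19 ALLOC][20-32 FREE]
Op 7: d = malloc(9) -> d = 20; heap: [0-14 ALLOC][15-19 ALLOC][20-28 ALLOC][29-32 FREE]
Op 8: free(b) -> (freed b); heap: [0-14 FREE][15-19 ALLOC][20-28 ALLOC][29-32 FREE]
free(d): d = 20 -> block [20-28 ALLOC]; mark free, coalesce with adjacent free neighbors -> [0-14 FREE][15-19 ALLOC][20-32 FREE]

Answer: [0-14 FREE][15-19 ALLOC][20-32 FREE]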